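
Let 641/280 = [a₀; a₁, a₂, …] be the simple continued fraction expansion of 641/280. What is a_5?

2

⌊641/280⌋ = 2, remainder 81
⌊280/81⌋ = 3, remainder 37
⌊81/37⌋ = 2, remainder 7
⌊37/7⌋ = 5, remainder 2
⌊7/2⌋ = 3, remainder 1
⌊2/1⌋ = 2, remainder 0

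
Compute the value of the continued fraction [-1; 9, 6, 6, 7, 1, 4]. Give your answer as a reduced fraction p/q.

-12023/13496

a_0 = -1: -1/1
a_1 = 9: -8/9
a_2 = 6: -49/55
a_3 = 6: -302/339
a_4 = 7: -2163/2428
a_5 = 1: -2465/2767
a_6 = 4: -12023/13496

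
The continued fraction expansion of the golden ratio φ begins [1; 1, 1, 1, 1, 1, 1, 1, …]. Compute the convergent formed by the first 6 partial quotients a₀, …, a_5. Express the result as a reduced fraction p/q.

13/8

Use the convergent recurrence hₖ = aₖ·hₖ₋₁ + hₖ₋₂ (and likewise for the denominators kₖ):
a_0 = 1: 1/1
a_1 = 1: 2/1
a_2 = 1: 3/2
a_3 = 1: 5/3
a_4 = 1: 8/5
a_5 = 1: 13/8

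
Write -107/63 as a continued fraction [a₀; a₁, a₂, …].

Repeatedly divide and take the remainder:
-107 = -2·63 + 19, so a_0 = -2
63 = 3·19 + 6, so a_1 = 3
19 = 3·6 + 1, so a_2 = 3
6 = 6·1 + 0, so a_3 = 6

[-2; 3, 3, 6]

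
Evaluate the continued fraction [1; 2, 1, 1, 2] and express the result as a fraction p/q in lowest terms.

18/13

Start with 2.
1 + 1/(2/1) = 1 + 1/2 = 3/2
1 + 1/(3/2) = 1 + 2/3 = 5/3
2 + 1/(5/3) = 2 + 3/5 = 13/5
1 + 1/(13/5) = 1 + 5/13 = 18/13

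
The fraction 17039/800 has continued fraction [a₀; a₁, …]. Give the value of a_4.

17039 = 21·800 + 239, so a_0 = 21
800 = 3·239 + 83, so a_1 = 3
239 = 2·83 + 73, so a_2 = 2
83 = 1·73 + 10, so a_3 = 1
73 = 7·10 + 3, so a_4 = 7

7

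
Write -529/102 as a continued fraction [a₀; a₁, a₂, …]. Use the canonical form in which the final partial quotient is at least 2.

⌊-529/102⌋ = -6, remainder 83
⌊102/83⌋ = 1, remainder 19
⌊83/19⌋ = 4, remainder 7
⌊19/7⌋ = 2, remainder 5
⌊7/5⌋ = 1, remainder 2
⌊5/2⌋ = 2, remainder 1
⌊2/1⌋ = 2, remainder 0

[-6; 1, 4, 2, 1, 2, 2]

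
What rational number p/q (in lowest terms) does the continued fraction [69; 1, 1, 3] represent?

Collapse the nested fraction from the inside out:
Start with 3.
1 + 1/(3/1) = 1 + 1/3 = 4/3
1 + 1/(4/3) = 1 + 3/4 = 7/4
69 + 1/(7/4) = 69 + 4/7 = 487/7

487/7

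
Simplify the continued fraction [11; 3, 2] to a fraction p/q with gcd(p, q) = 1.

Use the convergent recurrence hₖ = aₖ·hₖ₋₁ + hₖ₋₂ (and likewise for the denominators kₖ):
a_0 = 11: 11/1
a_1 = 3: 34/3
a_2 = 2: 79/7

79/7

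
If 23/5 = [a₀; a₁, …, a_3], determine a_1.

1

23 ÷ 5 → quotient 4, remainder 3
5 ÷ 3 → quotient 1, remainder 2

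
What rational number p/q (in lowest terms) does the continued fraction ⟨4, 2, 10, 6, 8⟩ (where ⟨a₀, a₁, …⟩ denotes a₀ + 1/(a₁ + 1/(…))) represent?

4678/1045

a_0 = 4: 4/1
a_1 = 2: 9/2
a_2 = 10: 94/21
a_3 = 6: 573/128
a_4 = 8: 4678/1045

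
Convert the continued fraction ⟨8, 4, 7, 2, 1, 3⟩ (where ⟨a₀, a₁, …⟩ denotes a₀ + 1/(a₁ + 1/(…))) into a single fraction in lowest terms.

2761/335

Start with 3.
1 + 1/(3/1) = 1 + 1/3 = 4/3
2 + 1/(4/3) = 2 + 3/4 = 11/4
7 + 1/(11/4) = 7 + 4/11 = 81/11
4 + 1/(81/11) = 4 + 11/81 = 335/81
8 + 1/(335/81) = 8 + 81/335 = 2761/335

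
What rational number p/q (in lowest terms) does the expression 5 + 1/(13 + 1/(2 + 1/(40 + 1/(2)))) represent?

Starting at the tail and folding back:
Start with 2.
40 + 1/(2/1) = 40 + 1/2 = 81/2
2 + 1/(81/2) = 2 + 2/81 = 164/81
13 + 1/(164/81) = 13 + 81/164 = 2213/164
5 + 1/(2213/164) = 5 + 164/2213 = 11229/2213

11229/2213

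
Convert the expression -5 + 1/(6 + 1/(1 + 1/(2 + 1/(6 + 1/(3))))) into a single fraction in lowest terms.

a_0 = -5: -5/1
a_1 = 6: -29/6
a_2 = 1: -34/7
a_3 = 2: -97/20
a_4 = 6: -616/127
a_5 = 3: -1945/401

-1945/401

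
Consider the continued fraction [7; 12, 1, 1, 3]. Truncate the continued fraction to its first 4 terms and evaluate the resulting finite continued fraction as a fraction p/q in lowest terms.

177/25

Use the convergent recurrence hₖ = aₖ·hₖ₋₁ + hₖ₋₂ (and likewise for the denominators kₖ):
a_0 = 7: 7/1
a_1 = 12: 85/12
a_2 = 1: 92/13
a_3 = 1: 177/25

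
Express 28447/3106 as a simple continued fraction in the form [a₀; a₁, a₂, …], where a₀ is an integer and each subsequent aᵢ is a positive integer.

[9; 6, 3, 3, 49]

Run the Euclidean algorithm, recording each quotient:
⌊28447/3106⌋ = 9, remainder 493
⌊3106/493⌋ = 6, remainder 148
⌊493/148⌋ = 3, remainder 49
⌊148/49⌋ = 3, remainder 1
⌊49/1⌋ = 49, remainder 0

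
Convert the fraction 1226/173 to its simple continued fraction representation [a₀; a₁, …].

Repeatedly divide and take the remainder:
1226 = 7·173 + 15, so a_0 = 7
173 = 11·15 + 8, so a_1 = 11
15 = 1·8 + 7, so a_2 = 1
8 = 1·7 + 1, so a_3 = 1
7 = 7·1 + 0, so a_4 = 7

[7; 11, 1, 1, 7]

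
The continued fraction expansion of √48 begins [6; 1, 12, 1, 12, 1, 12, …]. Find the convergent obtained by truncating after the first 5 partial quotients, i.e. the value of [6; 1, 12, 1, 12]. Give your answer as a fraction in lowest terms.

Collapse the nested fraction from the inside out:
Start with 12.
1 + 1/(12/1) = 1 + 1/12 = 13/12
12 + 1/(13/12) = 12 + 12/13 = 168/13
1 + 1/(168/13) = 1 + 13/168 = 181/168
6 + 1/(181/168) = 6 + 168/181 = 1254/181

1254/181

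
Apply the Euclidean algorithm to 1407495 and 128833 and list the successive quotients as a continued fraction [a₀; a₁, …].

[10; 1, 12, 3, 14, 4, 55]

Repeatedly divide and take the remainder:
⌊1407495/128833⌋ = 10, remainder 119165
⌊128833/119165⌋ = 1, remainder 9668
⌊119165/9668⌋ = 12, remainder 3149
⌊9668/3149⌋ = 3, remainder 221
⌊3149/221⌋ = 14, remainder 55
⌊221/55⌋ = 4, remainder 1
⌊55/1⌋ = 55, remainder 0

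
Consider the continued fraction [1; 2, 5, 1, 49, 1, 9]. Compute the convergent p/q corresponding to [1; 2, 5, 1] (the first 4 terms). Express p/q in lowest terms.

Build up convergents one term at a time:
a_0 = 1: 1/1
a_1 = 2: 3/2
a_2 = 5: 16/11
a_3 = 1: 19/13

19/13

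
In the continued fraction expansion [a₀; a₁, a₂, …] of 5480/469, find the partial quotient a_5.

11

Apply division with remainder until the remainder is 0:
5480 = 11·469 + 321, so a_0 = 11
469 = 1·321 + 148, so a_1 = 1
321 = 2·148 + 25, so a_2 = 2
148 = 5·25 + 23, so a_3 = 5
25 = 1·23 + 2, so a_4 = 1
23 = 11·2 + 1, so a_5 = 11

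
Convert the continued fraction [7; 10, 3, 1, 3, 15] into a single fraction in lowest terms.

Start with 15.
3 + 1/(15/1) = 3 + 1/15 = 46/15
1 + 1/(46/15) = 1 + 15/46 = 61/46
3 + 1/(61/46) = 3 + 46/61 = 229/61
10 + 1/(229/61) = 10 + 61/229 = 2351/229
7 + 1/(2351/229) = 7 + 229/2351 = 16686/2351

16686/2351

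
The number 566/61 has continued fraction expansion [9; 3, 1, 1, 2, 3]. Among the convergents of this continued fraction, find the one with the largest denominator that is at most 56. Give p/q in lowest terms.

167/18

a_0 = 9: 9/1  (≤ bound)
a_1 = 3: 28/3  (≤ bound)
a_2 = 1: 37/4  (≤ bound)
a_3 = 1: 65/7  (≤ bound)
a_4 = 2: 167/18  (≤ bound)
a_5 = 3: 566/61  (> 56, stop)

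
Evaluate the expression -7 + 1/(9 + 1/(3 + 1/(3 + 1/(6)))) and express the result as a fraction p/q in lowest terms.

a_0 = -7: -7/1
a_1 = 9: -62/9
a_2 = 3: -193/28
a_3 = 3: -641/93
a_4 = 6: -4039/586

-4039/586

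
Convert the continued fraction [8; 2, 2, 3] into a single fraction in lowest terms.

143/17

Start with 3.
2 + 1/(3/1) = 2 + 1/3 = 7/3
2 + 1/(7/3) = 2 + 3/7 = 17/7
8 + 1/(17/7) = 8 + 7/17 = 143/17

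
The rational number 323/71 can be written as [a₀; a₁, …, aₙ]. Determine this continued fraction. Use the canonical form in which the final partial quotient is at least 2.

[4; 1, 1, 4, 1, 1, 3]

323 ÷ 71 → quotient 4, remainder 39
71 ÷ 39 → quotient 1, remainder 32
39 ÷ 32 → quotient 1, remainder 7
32 ÷ 7 → quotient 4, remainder 4
7 ÷ 4 → quotient 1, remainder 3
4 ÷ 3 → quotient 1, remainder 1
3 ÷ 1 → quotient 3, remainder 0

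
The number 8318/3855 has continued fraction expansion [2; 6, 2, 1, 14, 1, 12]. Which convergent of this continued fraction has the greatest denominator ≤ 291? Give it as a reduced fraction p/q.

602/279

List convergents until the denominator exceeds the bound:
a_0 = 2: 2/1  (≤ bound)
a_1 = 6: 13/6  (≤ bound)
a_2 = 2: 28/13  (≤ bound)
a_3 = 1: 41/19  (≤ bound)
a_4 = 14: 602/279  (≤ bound)
a_5 = 1: 643/298  (> 291, stop)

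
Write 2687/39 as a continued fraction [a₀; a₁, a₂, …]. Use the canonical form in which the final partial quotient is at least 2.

⌊2687/39⌋ = 68, remainder 35
⌊39/35⌋ = 1, remainder 4
⌊35/4⌋ = 8, remainder 3
⌊4/3⌋ = 1, remainder 1
⌊3/1⌋ = 3, remainder 0

[68; 1, 8, 1, 3]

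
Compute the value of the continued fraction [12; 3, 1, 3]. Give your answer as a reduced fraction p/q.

Starting at the tail and folding back:
Start with 3.
1 + 1/(3/1) = 1 + 1/3 = 4/3
3 + 1/(4/3) = 3 + 3/4 = 15/4
12 + 1/(15/4) = 12 + 4/15 = 184/15

184/15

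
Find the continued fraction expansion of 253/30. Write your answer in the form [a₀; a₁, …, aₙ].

[8; 2, 3, 4]

Repeatedly divide and take the remainder:
⌊253/30⌋ = 8, remainder 13
⌊30/13⌋ = 2, remainder 4
⌊13/4⌋ = 3, remainder 1
⌊4/1⌋ = 4, remainder 0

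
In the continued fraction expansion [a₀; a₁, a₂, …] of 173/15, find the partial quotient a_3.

7

173 ÷ 15 → quotient 11, remainder 8
15 ÷ 8 → quotient 1, remainder 7
8 ÷ 7 → quotient 1, remainder 1
7 ÷ 1 → quotient 7, remainder 0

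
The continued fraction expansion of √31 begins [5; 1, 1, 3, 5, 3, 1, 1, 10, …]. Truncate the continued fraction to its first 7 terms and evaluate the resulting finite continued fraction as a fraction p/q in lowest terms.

863/155

Starting at the tail and folding back:
Start with 1.
3 + 1/(1/1) = 3 + 1/1 = 4/1
5 + 1/(4/1) = 5 + 1/4 = 21/4
3 + 1/(21/4) = 3 + 4/21 = 67/21
1 + 1/(67/21) = 1 + 21/67 = 88/67
1 + 1/(88/67) = 1 + 67/88 = 155/88
5 + 1/(155/88) = 5 + 88/155 = 863/155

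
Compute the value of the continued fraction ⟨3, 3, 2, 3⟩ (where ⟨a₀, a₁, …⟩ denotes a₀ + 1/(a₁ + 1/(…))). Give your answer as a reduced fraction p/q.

79/24

Collapse the nested fraction from the inside out:
Start with 3.
2 + 1/(3/1) = 2 + 1/3 = 7/3
3 + 1/(7/3) = 3 + 3/7 = 24/7
3 + 1/(24/7) = 3 + 7/24 = 79/24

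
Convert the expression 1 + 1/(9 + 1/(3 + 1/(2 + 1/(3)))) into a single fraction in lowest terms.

247/223

Start with 3.
2 + 1/(3/1) = 2 + 1/3 = 7/3
3 + 1/(7/3) = 3 + 3/7 = 24/7
9 + 1/(24/7) = 9 + 7/24 = 223/24
1 + 1/(223/24) = 1 + 24/223 = 247/223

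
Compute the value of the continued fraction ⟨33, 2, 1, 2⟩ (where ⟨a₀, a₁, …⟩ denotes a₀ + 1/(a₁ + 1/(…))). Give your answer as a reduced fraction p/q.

267/8

Collapse the nested fraction from the inside out:
Start with 2.
1 + 1/(2/1) = 1 + 1/2 = 3/2
2 + 1/(3/2) = 2 + 2/3 = 8/3
33 + 1/(8/3) = 33 + 3/8 = 267/8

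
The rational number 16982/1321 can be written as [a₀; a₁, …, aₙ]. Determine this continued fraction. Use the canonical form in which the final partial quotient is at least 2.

16982 = 12·1321 + 1130, so a_0 = 12
1321 = 1·1130 + 191, so a_1 = 1
1130 = 5·191 + 175, so a_2 = 5
191 = 1·175 + 16, so a_3 = 1
175 = 10·16 + 15, so a_4 = 10
16 = 1·15 + 1, so a_5 = 1
15 = 15·1 + 0, so a_6 = 15

[12; 1, 5, 1, 10, 1, 15]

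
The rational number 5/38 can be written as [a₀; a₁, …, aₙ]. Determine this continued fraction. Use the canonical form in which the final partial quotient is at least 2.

[0; 7, 1, 1, 2]

Run the Euclidean algorithm, recording each quotient:
⌊5/38⌋ = 0, remainder 5
⌊38/5⌋ = 7, remainder 3
⌊5/3⌋ = 1, remainder 2
⌊3/2⌋ = 1, remainder 1
⌊2/1⌋ = 2, remainder 0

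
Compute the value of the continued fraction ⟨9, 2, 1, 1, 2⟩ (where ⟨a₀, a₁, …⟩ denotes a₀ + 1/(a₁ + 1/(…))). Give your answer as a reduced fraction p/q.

122/13

Start with 2.
1 + 1/(2/1) = 1 + 1/2 = 3/2
1 + 1/(3/2) = 1 + 2/3 = 5/3
2 + 1/(5/3) = 2 + 3/5 = 13/5
9 + 1/(13/5) = 9 + 5/13 = 122/13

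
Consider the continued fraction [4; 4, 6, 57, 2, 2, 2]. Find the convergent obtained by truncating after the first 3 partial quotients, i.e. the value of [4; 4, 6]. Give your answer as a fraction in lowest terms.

Start with 6.
4 + 1/(6/1) = 4 + 1/6 = 25/6
4 + 1/(25/6) = 4 + 6/25 = 106/25

106/25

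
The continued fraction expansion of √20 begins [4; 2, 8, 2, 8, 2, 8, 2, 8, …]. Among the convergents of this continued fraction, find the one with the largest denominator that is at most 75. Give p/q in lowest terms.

a_0 = 4: 4/1  (≤ bound)
a_1 = 2: 9/2  (≤ bound)
a_2 = 8: 76/17  (≤ bound)
a_3 = 2: 161/36  (≤ bound)
a_4 = 8: 1364/305  (> 75, stop)

161/36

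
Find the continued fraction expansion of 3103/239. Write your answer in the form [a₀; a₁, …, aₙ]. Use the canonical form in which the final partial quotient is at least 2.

3103 ÷ 239 → quotient 12, remainder 235
239 ÷ 235 → quotient 1, remainder 4
235 ÷ 4 → quotient 58, remainder 3
4 ÷ 3 → quotient 1, remainder 1
3 ÷ 1 → quotient 3, remainder 0

[12; 1, 58, 1, 3]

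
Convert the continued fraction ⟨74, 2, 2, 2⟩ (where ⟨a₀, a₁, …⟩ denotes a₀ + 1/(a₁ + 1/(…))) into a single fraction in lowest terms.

a_0 = 74: 74/1
a_1 = 2: 149/2
a_2 = 2: 372/5
a_3 = 2: 893/12

893/12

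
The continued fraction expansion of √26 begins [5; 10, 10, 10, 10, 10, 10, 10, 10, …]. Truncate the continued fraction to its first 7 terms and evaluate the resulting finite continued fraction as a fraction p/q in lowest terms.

a_0 = 5: 5/1
a_1 = 10: 51/10
a_2 = 10: 515/101
a_3 = 10: 5201/1020
a_4 = 10: 52525/10301
a_5 = 10: 530451/104030
a_6 = 10: 5357035/1050601

5357035/1050601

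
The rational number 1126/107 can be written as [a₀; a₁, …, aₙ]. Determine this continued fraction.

[10; 1, 1, 10, 5]

1126 ÷ 107 → quotient 10, remainder 56
107 ÷ 56 → quotient 1, remainder 51
56 ÷ 51 → quotient 1, remainder 5
51 ÷ 5 → quotient 10, remainder 1
5 ÷ 1 → quotient 5, remainder 0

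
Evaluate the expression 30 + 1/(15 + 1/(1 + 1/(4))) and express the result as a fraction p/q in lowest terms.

a_0 = 30: 30/1
a_1 = 15: 451/15
a_2 = 1: 481/16
a_3 = 4: 2375/79

2375/79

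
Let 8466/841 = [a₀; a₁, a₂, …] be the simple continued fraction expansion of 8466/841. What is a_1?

15

Run the Euclidean algorithm, recording each quotient:
⌊8466/841⌋ = 10, remainder 56
⌊841/56⌋ = 15, remainder 1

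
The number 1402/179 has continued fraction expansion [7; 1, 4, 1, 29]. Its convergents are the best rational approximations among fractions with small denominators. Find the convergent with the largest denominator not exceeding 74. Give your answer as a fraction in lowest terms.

47/6

List convergents until the denominator exceeds the bound:
a_0 = 7: 7/1  (≤ bound)
a_1 = 1: 8/1  (≤ bound)
a_2 = 4: 39/5  (≤ bound)
a_3 = 1: 47/6  (≤ bound)
a_4 = 29: 1402/179  (> 74, stop)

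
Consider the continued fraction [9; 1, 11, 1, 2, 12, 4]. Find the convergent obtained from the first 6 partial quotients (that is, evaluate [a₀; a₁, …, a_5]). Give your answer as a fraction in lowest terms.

Start with 12.
2 + 1/(12/1) = 2 + 1/12 = 25/12
1 + 1/(25/12) = 1 + 12/25 = 37/25
11 + 1/(37/25) = 11 + 25/37 = 432/37
1 + 1/(432/37) = 1 + 37/432 = 469/432
9 + 1/(469/432) = 9 + 432/469 = 4653/469

4653/469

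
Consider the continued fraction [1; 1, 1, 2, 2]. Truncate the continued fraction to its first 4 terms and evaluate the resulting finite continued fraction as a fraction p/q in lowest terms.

8/5

Build up convergents one term at a time:
a_0 = 1: 1/1
a_1 = 1: 2/1
a_2 = 1: 3/2
a_3 = 2: 8/5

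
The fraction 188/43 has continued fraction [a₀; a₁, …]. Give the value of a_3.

2

188 = 4·43 + 16, so a_0 = 4
43 = 2·16 + 11, so a_1 = 2
16 = 1·11 + 5, so a_2 = 1
11 = 2·5 + 1, so a_3 = 2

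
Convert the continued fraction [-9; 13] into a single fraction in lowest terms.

-116/13

Build up convergents one term at a time:
a_0 = -9: -9/1
a_1 = 13: -116/13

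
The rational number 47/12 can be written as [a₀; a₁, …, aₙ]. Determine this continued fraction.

[3; 1, 11]

⌊47/12⌋ = 3, remainder 11
⌊12/11⌋ = 1, remainder 1
⌊11/1⌋ = 11, remainder 0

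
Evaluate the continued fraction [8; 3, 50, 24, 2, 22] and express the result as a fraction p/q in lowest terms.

1387441/166537

Build up convergents one term at a time:
a_0 = 8: 8/1
a_1 = 3: 25/3
a_2 = 50: 1258/151
a_3 = 24: 30217/3627
a_4 = 2: 61692/7405
a_5 = 22: 1387441/166537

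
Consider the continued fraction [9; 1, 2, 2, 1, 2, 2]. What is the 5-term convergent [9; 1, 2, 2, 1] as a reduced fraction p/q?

Start with 1.
2 + 1/(1/1) = 2 + 1/1 = 3/1
2 + 1/(3/1) = 2 + 1/3 = 7/3
1 + 1/(7/3) = 1 + 3/7 = 10/7
9 + 1/(10/7) = 9 + 7/10 = 97/10

97/10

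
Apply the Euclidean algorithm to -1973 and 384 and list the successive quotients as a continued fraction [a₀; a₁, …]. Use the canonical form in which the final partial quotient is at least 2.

Run the Euclidean algorithm, recording each quotient:
-1973 = -6·384 + 331, so a_0 = -6
384 = 1·331 + 53, so a_1 = 1
331 = 6·53 + 13, so a_2 = 6
53 = 4·13 + 1, so a_3 = 4
13 = 13·1 + 0, so a_4 = 13

[-6; 1, 6, 4, 13]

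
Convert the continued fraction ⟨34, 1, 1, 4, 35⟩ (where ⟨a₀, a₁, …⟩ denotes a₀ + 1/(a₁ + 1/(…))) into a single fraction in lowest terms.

10954/317

Build up convergents one term at a time:
a_0 = 34: 34/1
a_1 = 1: 35/1
a_2 = 1: 69/2
a_3 = 4: 311/9
a_4 = 35: 10954/317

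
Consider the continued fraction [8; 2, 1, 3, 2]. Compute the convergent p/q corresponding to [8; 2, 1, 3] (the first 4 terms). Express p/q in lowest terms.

92/11

Start with 3.
1 + 1/(3/1) = 1 + 1/3 = 4/3
2 + 1/(4/3) = 2 + 3/4 = 11/4
8 + 1/(11/4) = 8 + 4/11 = 92/11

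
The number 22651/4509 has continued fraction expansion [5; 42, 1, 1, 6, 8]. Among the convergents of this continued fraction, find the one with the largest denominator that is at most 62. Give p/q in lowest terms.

216/43

List convergents until the denominator exceeds the bound:
a_0 = 5: 5/1  (≤ bound)
a_1 = 42: 211/42  (≤ bound)
a_2 = 1: 216/43  (≤ bound)
a_3 = 1: 427/85  (> 62, stop)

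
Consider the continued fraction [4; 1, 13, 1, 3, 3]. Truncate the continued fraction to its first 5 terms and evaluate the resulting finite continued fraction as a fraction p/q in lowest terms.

Start with 3.
1 + 1/(3/1) = 1 + 1/3 = 4/3
13 + 1/(4/3) = 13 + 3/4 = 55/4
1 + 1/(55/4) = 1 + 4/55 = 59/55
4 + 1/(59/55) = 4 + 55/59 = 291/59

291/59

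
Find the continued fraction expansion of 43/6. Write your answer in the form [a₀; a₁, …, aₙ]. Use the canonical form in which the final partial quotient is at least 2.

⌊43/6⌋ = 7, remainder 1
⌊6/1⌋ = 6, remainder 0

[7; 6]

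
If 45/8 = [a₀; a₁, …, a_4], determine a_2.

Run the Euclidean algorithm, recording each quotient:
45 = 5·8 + 5, so a_0 = 5
8 = 1·5 + 3, so a_1 = 1
5 = 1·3 + 2, so a_2 = 1

1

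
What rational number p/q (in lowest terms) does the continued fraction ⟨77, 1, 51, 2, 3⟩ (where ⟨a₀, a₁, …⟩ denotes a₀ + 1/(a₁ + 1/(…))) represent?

a_0 = 77: 77/1
a_1 = 1: 78/1
a_2 = 51: 4055/52
a_3 = 2: 8188/105
a_4 = 3: 28619/367

28619/367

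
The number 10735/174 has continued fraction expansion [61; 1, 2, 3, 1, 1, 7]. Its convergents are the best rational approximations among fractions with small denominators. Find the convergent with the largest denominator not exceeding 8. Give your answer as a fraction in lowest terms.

a_0 = 61: 61/1  (≤ bound)
a_1 = 1: 62/1  (≤ bound)
a_2 = 2: 185/3  (≤ bound)
a_3 = 3: 617/10  (> 8, stop)

185/3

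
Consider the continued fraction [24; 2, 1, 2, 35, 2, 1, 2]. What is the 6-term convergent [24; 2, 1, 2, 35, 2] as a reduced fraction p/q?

Start with 2.
35 + 1/(2/1) = 35 + 1/2 = 71/2
2 + 1/(71/2) = 2 + 2/71 = 144/71
1 + 1/(144/71) = 1 + 71/144 = 215/144
2 + 1/(215/144) = 2 + 144/215 = 574/215
24 + 1/(574/215) = 24 + 215/574 = 13991/574

13991/574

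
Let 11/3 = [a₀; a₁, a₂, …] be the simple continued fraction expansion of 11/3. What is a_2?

Repeatedly divide and take the remainder:
⌊11/3⌋ = 3, remainder 2
⌊3/2⌋ = 1, remainder 1
⌊2/1⌋ = 2, remainder 0

2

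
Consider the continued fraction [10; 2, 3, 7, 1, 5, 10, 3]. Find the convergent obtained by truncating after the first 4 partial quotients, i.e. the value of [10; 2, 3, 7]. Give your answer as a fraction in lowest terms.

532/51

Use the convergent recurrence hₖ = aₖ·hₖ₋₁ + hₖ₋₂ (and likewise for the denominators kₖ):
a_0 = 10: 10/1
a_1 = 2: 21/2
a_2 = 3: 73/7
a_3 = 7: 532/51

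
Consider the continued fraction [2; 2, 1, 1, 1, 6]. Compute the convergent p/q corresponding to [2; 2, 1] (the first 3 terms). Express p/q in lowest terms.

Starting at the tail and folding back:
Start with 1.
2 + 1/(1/1) = 2 + 1/1 = 3/1
2 + 1/(3/1) = 2 + 1/3 = 7/3

7/3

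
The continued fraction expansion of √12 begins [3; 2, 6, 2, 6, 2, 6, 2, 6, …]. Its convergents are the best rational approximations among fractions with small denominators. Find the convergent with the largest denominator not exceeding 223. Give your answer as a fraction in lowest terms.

a_0 = 3: 3/1  (≤ bound)
a_1 = 2: 7/2  (≤ bound)
a_2 = 6: 45/13  (≤ bound)
a_3 = 2: 97/28  (≤ bound)
a_4 = 6: 627/181  (≤ bound)
a_5 = 2: 1351/390  (> 223, stop)

627/181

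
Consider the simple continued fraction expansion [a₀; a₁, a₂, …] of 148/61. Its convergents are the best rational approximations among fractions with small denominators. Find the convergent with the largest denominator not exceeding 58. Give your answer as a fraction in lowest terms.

17/7

List convergents until the denominator exceeds the bound:
a_0 = 2: 2/1  (≤ bound)
a_1 = 2: 5/2  (≤ bound)
a_2 = 2: 12/5  (≤ bound)
a_3 = 1: 17/7  (≤ bound)
a_4 = 8: 148/61  (> 58, stop)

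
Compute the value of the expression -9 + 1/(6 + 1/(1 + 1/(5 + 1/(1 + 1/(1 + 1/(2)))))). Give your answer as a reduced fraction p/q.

-2001/226

a_0 = -9: -9/1
a_1 = 6: -53/6
a_2 = 1: -62/7
a_3 = 5: -363/41
a_4 = 1: -425/48
a_5 = 1: -788/89
a_6 = 2: -2001/226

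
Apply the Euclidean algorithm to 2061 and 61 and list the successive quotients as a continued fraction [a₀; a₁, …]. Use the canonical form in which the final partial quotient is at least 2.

[33; 1, 3, 1, 2, 4]

2061 = 33·61 + 48, so a_0 = 33
61 = 1·48 + 13, so a_1 = 1
48 = 3·13 + 9, so a_2 = 3
13 = 1·9 + 4, so a_3 = 1
9 = 2·4 + 1, so a_4 = 2
4 = 4·1 + 0, so a_5 = 4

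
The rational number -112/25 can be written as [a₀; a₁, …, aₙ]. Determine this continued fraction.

Repeatedly divide and take the remainder:
-112 = -5·25 + 13, so a_0 = -5
25 = 1·13 + 12, so a_1 = 1
13 = 1·12 + 1, so a_2 = 1
12 = 12·1 + 0, so a_3 = 12

[-5; 1, 1, 12]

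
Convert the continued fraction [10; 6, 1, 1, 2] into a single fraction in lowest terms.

335/33

Start with 2.
1 + 1/(2/1) = 1 + 1/2 = 3/2
1 + 1/(3/2) = 1 + 2/3 = 5/3
6 + 1/(5/3) = 6 + 3/5 = 33/5
10 + 1/(33/5) = 10 + 5/33 = 335/33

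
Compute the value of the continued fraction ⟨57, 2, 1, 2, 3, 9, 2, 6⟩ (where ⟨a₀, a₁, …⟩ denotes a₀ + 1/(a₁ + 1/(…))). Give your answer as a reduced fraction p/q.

Start with 6.
2 + 1/(6/1) = 2 + 1/6 = 13/6
9 + 1/(13/6) = 9 + 6/13 = 123/13
3 + 1/(123/13) = 3 + 13/123 = 382/123
2 + 1/(382/123) = 2 + 123/382 = 887/382
1 + 1/(887/382) = 1 + 382/887 = 1269/887
2 + 1/(1269/887) = 2 + 887/1269 = 3425/1269
57 + 1/(3425/1269) = 57 + 1269/3425 = 196494/3425

196494/3425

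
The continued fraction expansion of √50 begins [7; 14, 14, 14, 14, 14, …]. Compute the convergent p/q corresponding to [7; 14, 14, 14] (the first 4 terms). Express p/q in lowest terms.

19601/2772

Use the convergent recurrence hₖ = aₖ·hₖ₋₁ + hₖ₋₂ (and likewise for the denominators kₖ):
a_0 = 7: 7/1
a_1 = 14: 99/14
a_2 = 14: 1393/197
a_3 = 14: 19601/2772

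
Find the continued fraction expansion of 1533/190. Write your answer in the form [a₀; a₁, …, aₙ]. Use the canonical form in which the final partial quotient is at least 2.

[8; 14, 1, 1, 1, 1, 2]

1533 ÷ 190 → quotient 8, remainder 13
190 ÷ 13 → quotient 14, remainder 8
13 ÷ 8 → quotient 1, remainder 5
8 ÷ 5 → quotient 1, remainder 3
5 ÷ 3 → quotient 1, remainder 2
3 ÷ 2 → quotient 1, remainder 1
2 ÷ 1 → quotient 2, remainder 0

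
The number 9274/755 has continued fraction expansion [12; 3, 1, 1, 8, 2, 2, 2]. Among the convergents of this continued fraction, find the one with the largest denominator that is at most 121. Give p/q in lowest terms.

737/60

a_0 = 12: 12/1  (≤ bound)
a_1 = 3: 37/3  (≤ bound)
a_2 = 1: 49/4  (≤ bound)
a_3 = 1: 86/7  (≤ bound)
a_4 = 8: 737/60  (≤ bound)
a_5 = 2: 1560/127  (> 121, stop)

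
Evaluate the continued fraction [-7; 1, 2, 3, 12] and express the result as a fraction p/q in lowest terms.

-775/123

a_0 = -7: -7/1
a_1 = 1: -6/1
a_2 = 2: -19/3
a_3 = 3: -63/10
a_4 = 12: -775/123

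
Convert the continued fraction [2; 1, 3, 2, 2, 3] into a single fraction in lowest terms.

Use the convergent recurrence hₖ = aₖ·hₖ₋₁ + hₖ₋₂ (and likewise for the denominators kₖ):
a_0 = 2: 2/1
a_1 = 1: 3/1
a_2 = 3: 11/4
a_3 = 2: 25/9
a_4 = 2: 61/22
a_5 = 3: 208/75

208/75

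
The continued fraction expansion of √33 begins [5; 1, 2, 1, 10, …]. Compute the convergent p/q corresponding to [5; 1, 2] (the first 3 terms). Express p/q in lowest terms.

Start with 2.
1 + 1/(2/1) = 1 + 1/2 = 3/2
5 + 1/(3/2) = 5 + 2/3 = 17/3

17/3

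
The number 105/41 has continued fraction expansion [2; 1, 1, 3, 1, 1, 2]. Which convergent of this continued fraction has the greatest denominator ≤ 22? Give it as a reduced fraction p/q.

a_0 = 2: 2/1  (≤ bound)
a_1 = 1: 3/1  (≤ bound)
a_2 = 1: 5/2  (≤ bound)
a_3 = 3: 18/7  (≤ bound)
a_4 = 1: 23/9  (≤ bound)
a_5 = 1: 41/16  (≤ bound)
a_6 = 2: 105/41  (> 22, stop)

41/16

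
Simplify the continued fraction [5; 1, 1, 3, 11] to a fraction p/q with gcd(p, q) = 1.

440/79

a_0 = 5: 5/1
a_1 = 1: 6/1
a_2 = 1: 11/2
a_3 = 3: 39/7
a_4 = 11: 440/79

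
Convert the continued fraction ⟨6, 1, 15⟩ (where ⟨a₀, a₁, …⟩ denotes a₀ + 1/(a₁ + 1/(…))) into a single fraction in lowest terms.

111/16

Start with 15.
1 + 1/(15/1) = 1 + 1/15 = 16/15
6 + 1/(16/15) = 6 + 15/16 = 111/16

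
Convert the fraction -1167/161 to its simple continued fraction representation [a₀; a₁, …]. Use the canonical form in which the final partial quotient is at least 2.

[-8; 1, 3, 40]

Repeatedly divide and take the remainder:
-1167 = -8·161 + 121, so a_0 = -8
161 = 1·121 + 40, so a_1 = 1
121 = 3·40 + 1, so a_2 = 3
40 = 40·1 + 0, so a_3 = 40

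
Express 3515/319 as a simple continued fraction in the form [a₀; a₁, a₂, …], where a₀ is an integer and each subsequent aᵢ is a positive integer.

Run the Euclidean algorithm, recording each quotient:
⌊3515/319⌋ = 11, remainder 6
⌊319/6⌋ = 53, remainder 1
⌊6/1⌋ = 6, remainder 0

[11; 53, 6]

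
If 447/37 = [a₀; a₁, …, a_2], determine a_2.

Apply division with remainder until the remainder is 0:
447 = 12·37 + 3, so a_0 = 12
37 = 12·3 + 1, so a_1 = 12
3 = 3·1 + 0, so a_2 = 3

3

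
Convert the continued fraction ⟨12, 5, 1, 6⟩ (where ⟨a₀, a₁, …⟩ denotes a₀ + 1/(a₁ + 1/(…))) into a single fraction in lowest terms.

Starting at the tail and folding back:
Start with 6.
1 + 1/(6/1) = 1 + 1/6 = 7/6
5 + 1/(7/6) = 5 + 6/7 = 41/7
12 + 1/(41/7) = 12 + 7/41 = 499/41

499/41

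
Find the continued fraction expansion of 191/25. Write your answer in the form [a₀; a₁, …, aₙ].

[7; 1, 1, 1, 3, 2]

⌊191/25⌋ = 7, remainder 16
⌊25/16⌋ = 1, remainder 9
⌊16/9⌋ = 1, remainder 7
⌊9/7⌋ = 1, remainder 2
⌊7/2⌋ = 3, remainder 1
⌊2/1⌋ = 2, remainder 0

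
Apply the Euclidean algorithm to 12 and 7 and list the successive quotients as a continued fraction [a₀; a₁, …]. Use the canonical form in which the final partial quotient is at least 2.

⌊12/7⌋ = 1, remainder 5
⌊7/5⌋ = 1, remainder 2
⌊5/2⌋ = 2, remainder 1
⌊2/1⌋ = 2, remainder 0

[1; 1, 2, 2]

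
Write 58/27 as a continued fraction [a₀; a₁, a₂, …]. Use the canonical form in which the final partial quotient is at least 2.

Repeatedly divide and take the remainder:
58 ÷ 27 → quotient 2, remainder 4
27 ÷ 4 → quotient 6, remainder 3
4 ÷ 3 → quotient 1, remainder 1
3 ÷ 1 → quotient 3, remainder 0

[2; 6, 1, 3]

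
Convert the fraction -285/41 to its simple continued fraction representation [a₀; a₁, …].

[-7; 20, 2]

-285 = -7·41 + 2, so a_0 = -7
41 = 20·2 + 1, so a_1 = 20
2 = 2·1 + 0, so a_2 = 2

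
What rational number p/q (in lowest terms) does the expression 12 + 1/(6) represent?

73/6

Use the convergent recurrence hₖ = aₖ·hₖ₋₁ + hₖ₋₂ (and likewise for the denominators kₖ):
a_0 = 12: 12/1
a_1 = 6: 73/6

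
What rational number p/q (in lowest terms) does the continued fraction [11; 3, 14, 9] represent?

4417/390

Compute successive convergents:
a_0 = 11: 11/1
a_1 = 3: 34/3
a_2 = 14: 487/43
a_3 = 9: 4417/390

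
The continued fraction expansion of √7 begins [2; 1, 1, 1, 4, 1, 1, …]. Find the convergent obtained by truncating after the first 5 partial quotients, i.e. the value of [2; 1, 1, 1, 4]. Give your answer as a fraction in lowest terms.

a_0 = 2: 2/1
a_1 = 1: 3/1
a_2 = 1: 5/2
a_3 = 1: 8/3
a_4 = 4: 37/14

37/14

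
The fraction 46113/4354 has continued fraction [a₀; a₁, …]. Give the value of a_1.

1

Repeatedly divide and take the remainder:
46113 ÷ 4354 → quotient 10, remainder 2573
4354 ÷ 2573 → quotient 1, remainder 1781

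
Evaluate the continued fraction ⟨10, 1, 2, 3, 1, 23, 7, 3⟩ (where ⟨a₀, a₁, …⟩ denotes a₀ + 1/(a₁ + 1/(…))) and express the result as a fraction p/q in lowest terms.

Start with 3.
7 + 1/(3/1) = 7 + 1/3 = 22/3
23 + 1/(22/3) = 23 + 3/22 = 509/22
1 + 1/(509/22) = 1 + 22/509 = 531/509
3 + 1/(531/509) = 3 + 509/531 = 2102/531
2 + 1/(2102/531) = 2 + 531/2102 = 4735/2102
1 + 1/(4735/2102) = 1 + 2102/4735 = 6837/4735
10 + 1/(6837/4735) = 10 + 4735/6837 = 73105/6837

73105/6837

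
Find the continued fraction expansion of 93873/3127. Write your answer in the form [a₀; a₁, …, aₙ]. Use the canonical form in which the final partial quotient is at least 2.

Apply division with remainder until the remainder is 0:
93873 ÷ 3127 → quotient 30, remainder 63
3127 ÷ 63 → quotient 49, remainder 40
63 ÷ 40 → quotient 1, remainder 23
40 ÷ 23 → quotient 1, remainder 17
23 ÷ 17 → quotient 1, remainder 6
17 ÷ 6 → quotient 2, remainder 5
6 ÷ 5 → quotient 1, remainder 1
5 ÷ 1 → quotient 5, remainder 0

[30; 49, 1, 1, 1, 2, 1, 5]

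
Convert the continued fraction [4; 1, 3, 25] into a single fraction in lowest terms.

480/101

a_0 = 4: 4/1
a_1 = 1: 5/1
a_2 = 3: 19/4
a_3 = 25: 480/101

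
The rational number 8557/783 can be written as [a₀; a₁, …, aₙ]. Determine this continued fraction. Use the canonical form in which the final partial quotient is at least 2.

8557 = 10·783 + 727, so a_0 = 10
783 = 1·727 + 56, so a_1 = 1
727 = 12·56 + 55, so a_2 = 12
56 = 1·55 + 1, so a_3 = 1
55 = 55·1 + 0, so a_4 = 55

[10; 1, 12, 1, 55]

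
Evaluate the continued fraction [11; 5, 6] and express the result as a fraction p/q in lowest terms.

a_0 = 11: 11/1
a_1 = 5: 56/5
a_2 = 6: 347/31

347/31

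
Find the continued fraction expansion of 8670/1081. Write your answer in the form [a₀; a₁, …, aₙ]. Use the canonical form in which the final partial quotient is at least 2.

[8; 49, 7, 3]

8670 = 8·1081 + 22, so a_0 = 8
1081 = 49·22 + 3, so a_1 = 49
22 = 7·3 + 1, so a_2 = 7
3 = 3·1 + 0, so a_3 = 3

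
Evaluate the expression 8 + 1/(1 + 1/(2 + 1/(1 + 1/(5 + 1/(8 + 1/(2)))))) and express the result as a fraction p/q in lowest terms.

Build up convergents one term at a time:
a_0 = 8: 8/1
a_1 = 1: 9/1
a_2 = 2: 26/3
a_3 = 1: 35/4
a_4 = 5: 201/23
a_5 = 8: 1643/188
a_6 = 2: 3487/399

3487/399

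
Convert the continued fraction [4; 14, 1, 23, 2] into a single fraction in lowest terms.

2981/733

a_0 = 4: 4/1
a_1 = 14: 57/14
a_2 = 1: 61/15
a_3 = 23: 1460/359
a_4 = 2: 2981/733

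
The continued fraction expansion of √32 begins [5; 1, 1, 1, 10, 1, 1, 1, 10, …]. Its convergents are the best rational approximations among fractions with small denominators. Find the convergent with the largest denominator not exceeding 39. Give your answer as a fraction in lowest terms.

198/35

a_0 = 5: 5/1  (≤ bound)
a_1 = 1: 6/1  (≤ bound)
a_2 = 1: 11/2  (≤ bound)
a_3 = 1: 17/3  (≤ bound)
a_4 = 10: 181/32  (≤ bound)
a_5 = 1: 198/35  (≤ bound)
a_6 = 1: 379/67  (> 39, stop)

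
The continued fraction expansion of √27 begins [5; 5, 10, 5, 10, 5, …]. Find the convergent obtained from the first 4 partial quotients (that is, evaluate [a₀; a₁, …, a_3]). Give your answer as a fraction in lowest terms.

1351/260

Compute successive convergents:
a_0 = 5: 5/1
a_1 = 5: 26/5
a_2 = 10: 265/51
a_3 = 5: 1351/260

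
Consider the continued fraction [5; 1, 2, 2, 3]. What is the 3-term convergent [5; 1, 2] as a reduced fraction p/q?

a_0 = 5: 5/1
a_1 = 1: 6/1
a_2 = 2: 17/3

17/3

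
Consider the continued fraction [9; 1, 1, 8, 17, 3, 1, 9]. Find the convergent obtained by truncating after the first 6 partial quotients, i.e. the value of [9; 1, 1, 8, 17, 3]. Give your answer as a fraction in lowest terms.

Start with 3.
17 + 1/(3/1) = 17 + 1/3 = 52/3
8 + 1/(52/3) = 8 + 3/52 = 419/52
1 + 1/(419/52) = 1 + 52/419 = 471/419
1 + 1/(471/419) = 1 + 419/471 = 890/471
9 + 1/(890/471) = 9 + 471/890 = 8481/890

8481/890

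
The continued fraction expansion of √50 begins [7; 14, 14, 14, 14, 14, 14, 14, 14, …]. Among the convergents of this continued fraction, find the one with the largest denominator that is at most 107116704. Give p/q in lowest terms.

a_0 = 7: 7/1  (≤ bound)
a_1 = 14: 99/14  (≤ bound)
a_2 = 14: 1393/197  (≤ bound)
a_3 = 14: 19601/2772  (≤ bound)
a_4 = 14: 275807/39005  (≤ bound)
a_5 = 14: 3880899/548842  (≤ bound)
a_6 = 14: 54608393/7722793  (≤ bound)
a_7 = 14: 768398401/108667944  (> 107116704, stop)

54608393/7722793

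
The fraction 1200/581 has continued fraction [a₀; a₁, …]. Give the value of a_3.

1200 ÷ 581 → quotient 2, remainder 38
581 ÷ 38 → quotient 15, remainder 11
38 ÷ 11 → quotient 3, remainder 5
11 ÷ 5 → quotient 2, remainder 1

2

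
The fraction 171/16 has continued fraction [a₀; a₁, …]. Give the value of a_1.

1

Run the Euclidean algorithm, recording each quotient:
171 ÷ 16 → quotient 10, remainder 11
16 ÷ 11 → quotient 1, remainder 5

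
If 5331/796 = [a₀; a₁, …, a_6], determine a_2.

Repeatedly divide and take the remainder:
5331 ÷ 796 → quotient 6, remainder 555
796 ÷ 555 → quotient 1, remainder 241
555 ÷ 241 → quotient 2, remainder 73

2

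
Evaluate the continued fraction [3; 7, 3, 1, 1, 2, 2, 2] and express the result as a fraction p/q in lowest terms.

Start with 2.
2 + 1/(2/1) = 2 + 1/2 = 5/2
2 + 1/(5/2) = 2 + 2/5 = 12/5
1 + 1/(12/5) = 1 + 5/12 = 17/12
1 + 1/(17/12) = 1 + 12/17 = 29/17
3 + 1/(29/17) = 3 + 17/29 = 104/29
7 + 1/(104/29) = 7 + 29/104 = 757/104
3 + 1/(757/104) = 3 + 104/757 = 2375/757

2375/757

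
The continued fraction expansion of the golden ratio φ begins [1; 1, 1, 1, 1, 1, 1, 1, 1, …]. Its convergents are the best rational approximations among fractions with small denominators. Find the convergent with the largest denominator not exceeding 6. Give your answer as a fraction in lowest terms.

8/5

a_0 = 1: 1/1  (≤ bound)
a_1 = 1: 2/1  (≤ bound)
a_2 = 1: 3/2  (≤ bound)
a_3 = 1: 5/3  (≤ bound)
a_4 = 1: 8/5  (≤ bound)
a_5 = 1: 13/8  (> 6, stop)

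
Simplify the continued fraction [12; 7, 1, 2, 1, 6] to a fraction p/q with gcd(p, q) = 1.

Start with 6.
1 + 1/(6/1) = 1 + 1/6 = 7/6
2 + 1/(7/6) = 2 + 6/7 = 20/7
1 + 1/(20/7) = 1 + 7/20 = 27/20
7 + 1/(27/20) = 7 + 20/27 = 209/27
12 + 1/(209/27) = 12 + 27/209 = 2535/209

2535/209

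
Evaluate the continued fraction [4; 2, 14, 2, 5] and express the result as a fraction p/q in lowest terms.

1475/329

Starting at the tail and folding back:
Start with 5.
2 + 1/(5/1) = 2 + 1/5 = 11/5
14 + 1/(11/5) = 14 + 5/11 = 159/11
2 + 1/(159/11) = 2 + 11/159 = 329/159
4 + 1/(329/159) = 4 + 159/329 = 1475/329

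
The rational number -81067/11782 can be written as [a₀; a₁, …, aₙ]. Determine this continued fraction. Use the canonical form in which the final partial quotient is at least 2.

Run the Euclidean algorithm, recording each quotient:
-81067 ÷ 11782 → quotient -7, remainder 1407
11782 ÷ 1407 → quotient 8, remainder 526
1407 ÷ 526 → quotient 2, remainder 355
526 ÷ 355 → quotient 1, remainder 171
355 ÷ 171 → quotient 2, remainder 13
171 ÷ 13 → quotient 13, remainder 2
13 ÷ 2 → quotient 6, remainder 1
2 ÷ 1 → quotient 2, remainder 0

[-7; 8, 2, 1, 2, 13, 6, 2]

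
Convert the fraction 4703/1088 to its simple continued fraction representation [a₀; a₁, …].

4703 = 4·1088 + 351, so a_0 = 4
1088 = 3·351 + 35, so a_1 = 3
351 = 10·35 + 1, so a_2 = 10
35 = 35·1 + 0, so a_3 = 35

[4; 3, 10, 35]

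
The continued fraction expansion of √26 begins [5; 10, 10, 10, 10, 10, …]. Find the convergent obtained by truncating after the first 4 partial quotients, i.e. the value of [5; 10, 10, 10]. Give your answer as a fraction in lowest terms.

5201/1020

a_0 = 5: 5/1
a_1 = 10: 51/10
a_2 = 10: 515/101
a_3 = 10: 5201/1020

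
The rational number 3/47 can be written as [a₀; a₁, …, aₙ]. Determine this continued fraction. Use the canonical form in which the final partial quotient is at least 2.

[0; 15, 1, 2]

⌊3/47⌋ = 0, remainder 3
⌊47/3⌋ = 15, remainder 2
⌊3/2⌋ = 1, remainder 1
⌊2/1⌋ = 2, remainder 0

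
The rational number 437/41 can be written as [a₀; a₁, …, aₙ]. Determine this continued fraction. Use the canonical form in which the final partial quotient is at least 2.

437 ÷ 41 → quotient 10, remainder 27
41 ÷ 27 → quotient 1, remainder 14
27 ÷ 14 → quotient 1, remainder 13
14 ÷ 13 → quotient 1, remainder 1
13 ÷ 1 → quotient 13, remainder 0

[10; 1, 1, 1, 13]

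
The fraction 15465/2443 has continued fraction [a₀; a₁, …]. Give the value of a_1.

3

15465 ÷ 2443 → quotient 6, remainder 807
2443 ÷ 807 → quotient 3, remainder 22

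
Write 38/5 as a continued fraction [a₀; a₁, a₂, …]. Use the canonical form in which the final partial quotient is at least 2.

[7; 1, 1, 2]

⌊38/5⌋ = 7, remainder 3
⌊5/3⌋ = 1, remainder 2
⌊3/2⌋ = 1, remainder 1
⌊2/1⌋ = 2, remainder 0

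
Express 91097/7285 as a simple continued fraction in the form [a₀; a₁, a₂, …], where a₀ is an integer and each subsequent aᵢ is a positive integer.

Apply division with remainder until the remainder is 0:
⌊91097/7285⌋ = 12, remainder 3677
⌊7285/3677⌋ = 1, remainder 3608
⌊3677/3608⌋ = 1, remainder 69
⌊3608/69⌋ = 52, remainder 20
⌊69/20⌋ = 3, remainder 9
⌊20/9⌋ = 2, remainder 2
⌊9/2⌋ = 4, remainder 1
⌊2/1⌋ = 2, remainder 0

[12; 1, 1, 52, 3, 2, 4, 2]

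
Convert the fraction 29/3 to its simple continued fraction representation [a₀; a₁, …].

[9; 1, 2]

29 ÷ 3 → quotient 9, remainder 2
3 ÷ 2 → quotient 1, remainder 1
2 ÷ 1 → quotient 2, remainder 0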